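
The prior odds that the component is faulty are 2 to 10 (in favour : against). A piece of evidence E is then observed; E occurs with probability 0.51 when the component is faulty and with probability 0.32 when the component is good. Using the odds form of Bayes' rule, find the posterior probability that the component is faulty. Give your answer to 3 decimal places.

Posterior probability ≈ 0.242

Prior odds = 2/10 = 0.20000. In log-odds, ln(0.20000) = -1.6094.
Add log likelihood ratio: ln(1.5938) = 0.46609.
Posterior log-odds = -1.1433, so posterior odds = exp(-1.1433) = 0.31875. Converting, P(H|E) = 0.31875/1.3188 = 0.242.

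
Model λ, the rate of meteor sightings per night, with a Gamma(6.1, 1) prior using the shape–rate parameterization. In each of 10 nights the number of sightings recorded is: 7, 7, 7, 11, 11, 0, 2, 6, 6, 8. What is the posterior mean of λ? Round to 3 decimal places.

The Poisson likelihood adds the total count to the shape and the number of exposure periods to the rate. Here ∑xᵢ = 65 and n = 10, so shape 6.1→71.1 and rate 1→11.
Posterior mean = shape/rate = 71.1/11 = 6.464.

Posterior mean ≈ 6.464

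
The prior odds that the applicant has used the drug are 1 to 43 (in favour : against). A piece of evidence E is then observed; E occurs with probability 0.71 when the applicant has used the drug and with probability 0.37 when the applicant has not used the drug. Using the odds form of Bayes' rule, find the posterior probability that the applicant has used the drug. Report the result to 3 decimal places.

Prior odds = 1/43 = 0.023256.
Likelihood ratio for E = 0.71/0.37 = 1.9189.
Posterior odds = prior odds × LR = 0.044626.
Posterior probability = odds/(1+odds) = 0.044626/1.0446 = 0.043.

Posterior probability ≈ 0.043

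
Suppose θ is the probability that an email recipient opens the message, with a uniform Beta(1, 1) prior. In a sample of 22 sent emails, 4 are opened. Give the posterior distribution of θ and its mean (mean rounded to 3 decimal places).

The binomial likelihood is conjugate to the Beta prior: with 4 successes and 18 failures, the posterior is Beta(1+4, 1+18) = Beta(5, 19).
E[θ | data] = 5/(5+19) = 0.208.

Posterior: Beta(5, 19); mean ≈ 0.208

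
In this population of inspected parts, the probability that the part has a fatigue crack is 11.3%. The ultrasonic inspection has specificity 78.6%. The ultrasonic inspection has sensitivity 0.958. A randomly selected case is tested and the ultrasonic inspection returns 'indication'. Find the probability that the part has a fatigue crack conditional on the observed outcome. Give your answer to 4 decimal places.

Write H for 'the part has a fatigue crack'. Prior odds H:¬H = 0.113/0.887 = 0.12740. For the 'indication' outcome, the likelihood ratio is 0.958/0.214 = 4.4766.
Posterior odds = 0.12740 × 4.4766 = 0.57030, so P(H|E) = 0.57030/(1+0.57030) = 0.3632.

P(H | E) ≈ 0.3632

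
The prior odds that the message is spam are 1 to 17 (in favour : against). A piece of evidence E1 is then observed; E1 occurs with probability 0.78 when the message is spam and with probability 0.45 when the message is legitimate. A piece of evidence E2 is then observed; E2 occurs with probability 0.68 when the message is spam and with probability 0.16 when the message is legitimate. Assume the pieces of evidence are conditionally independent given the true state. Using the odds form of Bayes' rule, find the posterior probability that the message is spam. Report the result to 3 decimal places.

Prior odds = 1/17 = 0.058824.
Likelihood ratio for E1 = 0.78/0.45 = 1.7333.
Likelihood ratio for E2 = 0.68/0.16 = 4.2500.
Posterior odds = prior odds × LR₁ × LR₂ = 0.43333.
Posterior probability = odds/(1+odds) = 0.43333/1.4333 = 0.302.

Posterior probability ≈ 0.302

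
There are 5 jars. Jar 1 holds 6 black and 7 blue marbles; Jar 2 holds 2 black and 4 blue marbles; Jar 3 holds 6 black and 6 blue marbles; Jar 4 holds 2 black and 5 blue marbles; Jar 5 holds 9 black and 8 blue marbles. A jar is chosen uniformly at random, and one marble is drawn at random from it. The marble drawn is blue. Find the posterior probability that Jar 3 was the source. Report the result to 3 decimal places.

Tabulate prior·likelihood by source: [1] prior 0.2, lik 0.5385, product 0.1077; [2] prior 0.2, lik 0.6667, product 0.1333; [3] prior 0.2, lik 0.5, product 0.1000; [4] prior 0.2, lik 0.7143, product 0.1429; [5] prior 0.2, lik 0.4706, product 0.09412.
Normalizing constant = 0.57800; the posterior for Jar 3 is its product over the sum, 0.1000/0.57800 = 0.173.

Posterior probability ≈ 0.173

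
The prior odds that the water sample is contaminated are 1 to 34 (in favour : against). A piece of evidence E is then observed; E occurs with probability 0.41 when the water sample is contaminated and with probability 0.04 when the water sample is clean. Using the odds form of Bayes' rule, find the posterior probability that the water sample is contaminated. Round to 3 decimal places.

Prior odds = 1/34 = 0.029412. In log-odds, ln(0.029412) = -3.5264.
Add log likelihood ratio: ln(10.250) = 2.3273.
Posterior log-odds = -1.1991, so posterior odds = exp(-1.1991) = 0.30147. Converting, P(H|E) = 0.30147/1.3015 = 0.232.

Posterior probability ≈ 0.232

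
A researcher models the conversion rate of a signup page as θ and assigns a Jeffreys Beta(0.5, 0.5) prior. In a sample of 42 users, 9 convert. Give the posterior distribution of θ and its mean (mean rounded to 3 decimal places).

The binomial likelihood is conjugate to the Beta prior: with 9 successes and 33 failures, the posterior is Beta(0.5+9, 0.5+33) = Beta(9.5, 33.5).
Posterior mean = α/(α+β) = 9.5/43 = 0.221.

Posterior: Beta(9.5, 33.5); mean ≈ 0.221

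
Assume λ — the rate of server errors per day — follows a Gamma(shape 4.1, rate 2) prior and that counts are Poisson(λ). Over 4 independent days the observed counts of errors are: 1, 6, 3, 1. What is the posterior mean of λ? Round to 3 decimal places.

Posterior mean ≈ 2.517

The Poisson likelihood adds the total count to the shape and the number of exposure periods to the rate. Here ∑xᵢ = 11 and n = 4, so shape 4.1→15.1 and rate 2→6.
E[λ | data] = 15.1/6 = 2.517.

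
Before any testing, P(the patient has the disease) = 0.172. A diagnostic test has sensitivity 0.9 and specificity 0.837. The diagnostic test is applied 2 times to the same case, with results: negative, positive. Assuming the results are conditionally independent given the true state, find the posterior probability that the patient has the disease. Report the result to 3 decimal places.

Posterior P(H) ≈ 0.121

Let H be the event that the patient has the disease; start with P(H) = 0.172. P('positive'|H) = 0.9, P('positive'|¬H) = 0.163.
Update on result 1 ('negative'): P(H) ← 0.1·0.1720 / (0.1·0.1720 + 0.837·0.8280) = 0.017200/0.71024 = 0.0242.
Update on result 2 ('positive'): P(H) ← 0.9·0.0242 / (0.9·0.0242 + 0.163·0.9758) = 0.021796/0.18085 = 0.1205.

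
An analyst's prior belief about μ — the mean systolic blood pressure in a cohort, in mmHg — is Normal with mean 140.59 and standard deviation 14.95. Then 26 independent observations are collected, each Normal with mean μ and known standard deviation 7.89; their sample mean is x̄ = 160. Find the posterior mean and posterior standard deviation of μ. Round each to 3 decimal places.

Posterior mean ≈ 159.794; posterior SD ≈ 1.539

Prior precision 1/τ₀² = 1/14.95² = 0.00447422; data precision n/σ² = 26/7.89² = 0.417657.
Posterior precision = 0.00447422 + 0.417657 = 0.422131, giving posterior SD = 1/√0.422131 = 1.539.
Posterior mean = (0.00447422·140.59 + 0.417657·160) / 0.422131 = 159.794.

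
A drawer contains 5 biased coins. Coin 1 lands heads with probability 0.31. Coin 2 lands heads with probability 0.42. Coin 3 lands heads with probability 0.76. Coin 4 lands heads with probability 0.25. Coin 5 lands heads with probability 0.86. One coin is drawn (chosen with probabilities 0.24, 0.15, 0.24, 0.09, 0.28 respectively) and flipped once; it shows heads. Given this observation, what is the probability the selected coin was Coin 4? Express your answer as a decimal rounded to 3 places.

Posterior probability ≈ 0.039

P(heads|C1) = 0.31; P(heads|C2) = 0.42; P(heads|C3) = 0.76; P(heads|C4) = 0.25; P(heads|C5) = 0.86.
Prior × likelihood for each source: 0.24·0.31=0.07440, 0.15·0.42=0.06300, 0.24·0.76=0.1824, 0.09·0.25=0.02250, 0.28·0.86=0.2408. Summing gives P(heads) = 0.58310.
P(Coin 4 | heads) = 0.02250 / 0.58310 = 0.039.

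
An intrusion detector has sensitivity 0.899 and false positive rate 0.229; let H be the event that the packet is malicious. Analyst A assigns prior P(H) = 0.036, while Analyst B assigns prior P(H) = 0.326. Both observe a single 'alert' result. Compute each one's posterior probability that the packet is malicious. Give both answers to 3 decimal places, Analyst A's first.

P('+'|H) = 0.899, P('+'|¬H) = 0.229.
Analyst A: numerator 0.899·0.036 = 0.032364; evidence = 0.032364+0.229·0.964 = 0.25312; posterior = 0.128.
Analyst B: numerator 0.899·0.326 = 0.29307; evidence = 0.29307+0.229·0.674 = 0.44742; posterior = 0.655.

Analyst A: 0.128; Analyst B: 0.655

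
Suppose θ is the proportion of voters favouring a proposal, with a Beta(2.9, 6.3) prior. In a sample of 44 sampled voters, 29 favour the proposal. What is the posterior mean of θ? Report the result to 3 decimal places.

Observing 29 successes and 15 failures updates Beta(2.9, 6.3) by adding the success and failure counts to the two shape parameters: α = 2.9+29 = 31.9, β = 6.3+15 = 21.3.
E[θ | data] = 31.9/(31.9+21.3) = 0.600.

Posterior mean ≈ 0.600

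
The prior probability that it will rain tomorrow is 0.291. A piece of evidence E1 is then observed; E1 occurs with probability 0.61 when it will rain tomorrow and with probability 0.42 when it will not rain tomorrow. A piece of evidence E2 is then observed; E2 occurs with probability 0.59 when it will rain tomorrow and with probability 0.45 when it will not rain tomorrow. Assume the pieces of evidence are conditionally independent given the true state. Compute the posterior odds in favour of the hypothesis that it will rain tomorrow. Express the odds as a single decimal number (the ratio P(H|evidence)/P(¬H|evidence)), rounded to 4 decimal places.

Posterior odds ≈ 0.7816

Prior odds = 0.291/(1−0.291) = 0.41044. In log-odds, ln(0.41044) = -0.89053.
Add log likelihood ratios: ln(1.4524) + ln(1.3111) = 0.64408.
Posterior log-odds = -0.24645, so posterior odds = exp(-0.24645) = 0.78157.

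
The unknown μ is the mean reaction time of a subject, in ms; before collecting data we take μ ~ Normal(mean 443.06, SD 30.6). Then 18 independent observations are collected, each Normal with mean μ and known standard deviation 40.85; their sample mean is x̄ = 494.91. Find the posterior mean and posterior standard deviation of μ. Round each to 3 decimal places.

With known σ, the Normal prior is conjugate. Weight on the data is w = (n/σ²)/(n/σ² + 1/τ₀²) = 0.0107867/(0.0107867+0.00106797) = 0.90991.
Posterior mean = w·x̄ + (1−w)·μ₀ = 0.90991·494.91 + 0.090088·443.06 = 490.239. Posterior variance = 1/(0.0107867+0.00106797) = 84.3550, so SD = 9.184.

Posterior mean ≈ 490.239; posterior SD ≈ 9.184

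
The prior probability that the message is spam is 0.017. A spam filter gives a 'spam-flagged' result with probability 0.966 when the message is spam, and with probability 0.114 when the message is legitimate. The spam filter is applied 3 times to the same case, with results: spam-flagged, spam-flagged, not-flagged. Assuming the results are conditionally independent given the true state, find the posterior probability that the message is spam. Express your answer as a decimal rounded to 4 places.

Let H be the event that the message is spam; start with P(H) = 0.017. P('spam-flagged'|H) = 0.966, P('spam-flagged'|¬H) = 0.114.
Update on result 1 ('spam-flagged'): P(H) ← 0.966·0.0170 / (0.966·0.0170 + 0.114·0.9830) = 0.016422/0.12848 = 0.1278.
Update on result 2 ('spam-flagged'): P(H) ← 0.966·0.1278 / (0.966·0.1278 + 0.114·0.8722) = 0.12347/0.22290 = 0.5539.
Update on result 3 ('not-flagged'): P(H) ← 0.034·0.5539 / (0.034·0.5539 + 0.886·0.4461) = 0.018833/0.41406 = 0.0455.

Posterior P(H) ≈ 0.0455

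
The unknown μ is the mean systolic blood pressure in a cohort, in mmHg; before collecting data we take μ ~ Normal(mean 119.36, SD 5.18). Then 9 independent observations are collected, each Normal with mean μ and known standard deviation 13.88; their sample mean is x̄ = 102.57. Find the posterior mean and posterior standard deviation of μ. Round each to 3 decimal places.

With known σ, the Normal prior is conjugate. Weight on the data is w = (n/σ²)/(n/σ² + 1/τ₀²) = 0.0467158/(0.0467158+0.0372684) = 0.55625.
Posterior mean = w·x̄ + (1−w)·μ₀ = 0.55625·102.57 + 0.44375·119.36 = 110.021. Posterior variance = 1/(0.0467158+0.0372684) = 11.9070, so SD = 3.451.

Posterior mean ≈ 110.021; posterior SD ≈ 3.451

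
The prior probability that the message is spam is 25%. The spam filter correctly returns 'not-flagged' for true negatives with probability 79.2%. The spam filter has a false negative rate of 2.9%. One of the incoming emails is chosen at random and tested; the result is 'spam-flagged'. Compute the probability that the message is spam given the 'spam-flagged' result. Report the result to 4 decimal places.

P(H | E) ≈ 0.6088

Write H for 'the message is spam'. Prior odds H:¬H = 0.25/0.75 = 0.33333. For the 'spam-flagged' outcome, the likelihood ratio is 0.971/0.208 = 4.6683.
Posterior odds = 0.33333 × 4.6683 = 1.5561, so P(H|E) = 1.5561/(1+1.5561) = 0.6088.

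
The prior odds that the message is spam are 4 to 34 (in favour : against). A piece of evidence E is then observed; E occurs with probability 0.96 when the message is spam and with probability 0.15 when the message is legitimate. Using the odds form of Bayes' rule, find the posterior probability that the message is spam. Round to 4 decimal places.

Prior odds = 4/34 = 0.11765.
Likelihood ratio for E = 0.96/0.15 = 6.4000.
Posterior odds = prior odds × LR = 0.75294.
Posterior probability = odds/(1+odds) = 0.75294/1.7529 = 0.4295.

Posterior probability ≈ 0.4295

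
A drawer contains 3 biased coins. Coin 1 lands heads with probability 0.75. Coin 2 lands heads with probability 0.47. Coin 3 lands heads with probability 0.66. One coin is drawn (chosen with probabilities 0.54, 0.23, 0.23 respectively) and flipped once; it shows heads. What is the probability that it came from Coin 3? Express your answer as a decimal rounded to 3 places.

Posterior probability ≈ 0.228

P(heads|C1) = 0.75; P(heads|C2) = 0.47; P(heads|C3) = 0.66.
Prior × likelihood for each source: 0.54·0.75=0.4050, 0.23·0.47=0.1081, 0.23·0.66=0.1518. Summing gives P(heads) = 0.66490.
P(Coin 3 | heads) = 0.1518 / 0.66490 = 0.228.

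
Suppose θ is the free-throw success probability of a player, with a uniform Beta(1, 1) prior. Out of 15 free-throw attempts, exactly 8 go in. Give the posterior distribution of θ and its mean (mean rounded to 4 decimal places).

The binomial likelihood is conjugate to the Beta prior: with 8 successes and 7 failures, the posterior is Beta(1+8, 1+7) = Beta(9, 8).
Posterior mean = α/(α+β) = 9/17 = 0.5294.

Posterior: Beta(9, 8); mean ≈ 0.5294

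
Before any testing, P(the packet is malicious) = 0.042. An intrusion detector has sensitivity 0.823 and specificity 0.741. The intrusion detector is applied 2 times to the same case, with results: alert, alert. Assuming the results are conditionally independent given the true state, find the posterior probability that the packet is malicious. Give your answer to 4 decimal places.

Posterior P(H) ≈ 0.3068

Let H be the event that the packet is malicious; start with P(H) = 0.042. P('alert'|H) = 0.823, P('alert'|¬H) = 0.259.
Update on result 1 ('alert'): P(H) ← 0.823·0.0420 / (0.823·0.0420 + 0.259·0.9580) = 0.034566/0.28269 = 0.1223.
Update on result 2 ('alert'): P(H) ← 0.823·0.1223 / (0.823·0.1223 + 0.259·0.8777) = 0.10063/0.32796 = 0.3068.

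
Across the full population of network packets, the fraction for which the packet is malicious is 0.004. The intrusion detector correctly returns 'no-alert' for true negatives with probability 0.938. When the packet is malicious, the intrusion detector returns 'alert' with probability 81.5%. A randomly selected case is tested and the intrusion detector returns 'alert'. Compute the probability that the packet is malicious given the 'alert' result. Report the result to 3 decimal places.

P(H | E) ≈ 0.050

Let H be the event that the packet is malicious. P(H) = 0.004, so P(¬H) = 0.996. With E the 'alert' result, P(E|H) = 0.815 and P(E|¬H) = 0.062.
P(E) = 0.815·0.004 + 0.062·0.996 = 0.0032600 + 0.061752 = 0.065012.
By Bayes' theorem, P(H|E) = 0.0032600 / 0.065012 = 0.050.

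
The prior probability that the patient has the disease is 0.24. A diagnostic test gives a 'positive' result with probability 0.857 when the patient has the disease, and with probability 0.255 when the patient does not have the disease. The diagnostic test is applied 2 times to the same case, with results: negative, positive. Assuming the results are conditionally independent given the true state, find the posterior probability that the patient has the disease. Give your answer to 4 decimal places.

Posterior P(H) ≈ 0.1692

Let H be the event that the patient has the disease; start with P(H) = 0.24. P('positive'|H) = 0.857, P('positive'|¬H) = 0.255.
Update on result 1 ('negative'): P(H) ← 0.143·0.2400 / (0.143·0.2400 + 0.745·0.7600) = 0.034320/0.60052 = 0.0572.
Update on result 2 ('positive'): P(H) ← 0.857·0.0572 / (0.857·0.0572 + 0.255·0.9428) = 0.048978/0.28940 = 0.1692.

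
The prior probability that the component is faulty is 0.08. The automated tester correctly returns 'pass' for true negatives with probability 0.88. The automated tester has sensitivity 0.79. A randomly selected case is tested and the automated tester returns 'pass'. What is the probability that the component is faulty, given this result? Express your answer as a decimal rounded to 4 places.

P(H | E) ≈ 0.0203

Let H be the event that the component is faulty. P(H) = 0.08, so P(¬H) = 0.92. With E the 'pass' result, P(E|H) = 0.21 and P(E|¬H) = 0.88.
P(E) = 0.21·0.08 + 0.88·0.92 = 0.016800 + 0.80960 = 0.82640.
By Bayes' theorem, P(H|E) = 0.016800 / 0.82640 = 0.0203.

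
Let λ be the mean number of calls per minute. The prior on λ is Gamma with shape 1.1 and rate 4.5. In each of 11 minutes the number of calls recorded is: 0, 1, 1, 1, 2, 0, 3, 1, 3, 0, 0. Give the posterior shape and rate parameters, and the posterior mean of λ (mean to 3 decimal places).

The Poisson likelihood adds the total count to the shape and the number of exposure periods to the rate. Here ∑xᵢ = 12 and n = 11, so shape 1.1→13.1 and rate 4.5→15.5.
E[λ | data] = 13.1/15.5 = 0.845.

Posterior: Gamma(shape=13.1, rate=15.5); mean ≈ 0.845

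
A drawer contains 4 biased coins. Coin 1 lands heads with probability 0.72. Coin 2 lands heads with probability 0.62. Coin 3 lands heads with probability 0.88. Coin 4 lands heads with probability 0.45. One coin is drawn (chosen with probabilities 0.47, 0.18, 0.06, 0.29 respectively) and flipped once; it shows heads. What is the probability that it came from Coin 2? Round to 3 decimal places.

P(heads|C1) = 0.72; P(heads|C2) = 0.62; P(heads|C3) = 0.88; P(heads|C4) = 0.45.
Prior × likelihood for each source: 0.47·0.72=0.3384, 0.18·0.62=0.1116, 0.06·0.88=0.05280, 0.29·0.45=0.1305. Summing gives P(heads) = 0.63330.
P(Coin 2 | heads) = 0.1116 / 0.63330 = 0.176.

Posterior probability ≈ 0.176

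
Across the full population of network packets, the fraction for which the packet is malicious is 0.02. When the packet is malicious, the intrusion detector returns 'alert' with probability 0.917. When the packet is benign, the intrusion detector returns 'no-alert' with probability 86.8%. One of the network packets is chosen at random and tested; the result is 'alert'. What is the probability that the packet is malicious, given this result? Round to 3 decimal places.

P(H | E) ≈ 0.124

Write H for 'the packet is malicious'. Prior odds H:¬H = 0.02/0.98 = 0.020408. For the 'alert' outcome, the likelihood ratio is 0.917/0.132 = 6.9470.
Posterior odds = 0.020408 × 6.9470 = 0.14177, so P(H|E) = 0.14177/(1+0.14177) = 0.124.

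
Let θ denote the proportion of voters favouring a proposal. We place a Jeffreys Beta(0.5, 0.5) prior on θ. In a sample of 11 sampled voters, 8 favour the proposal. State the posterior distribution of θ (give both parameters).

Posterior: Beta(8.5, 3.5)

Observing 8 successes and 3 failures updates Beta(0.5, 0.5) by adding the success and failure counts to the two shape parameters: α = 0.5+8 = 8.5, β = 0.5+3 = 3.5.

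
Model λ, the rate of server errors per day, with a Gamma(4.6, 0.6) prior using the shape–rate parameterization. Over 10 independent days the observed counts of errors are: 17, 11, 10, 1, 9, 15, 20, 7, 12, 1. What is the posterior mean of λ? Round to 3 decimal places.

The Poisson likelihood adds the total count to the shape and the number of exposure periods to the rate. Here ∑xᵢ = 103 and n = 10, so shape 4.6→107.6 and rate 0.6→10.6.
Posterior mean = shape/rate = 107.6/10.6 = 10.151.

Posterior mean ≈ 10.151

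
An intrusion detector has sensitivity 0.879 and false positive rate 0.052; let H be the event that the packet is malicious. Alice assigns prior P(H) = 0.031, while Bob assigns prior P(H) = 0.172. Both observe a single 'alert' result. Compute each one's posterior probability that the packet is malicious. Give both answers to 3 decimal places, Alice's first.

Alice: 0.351; Bob: 0.778

P('+'|H) = 0.879, P('+'|¬H) = 0.052.
Alice: numerator 0.879·0.031 = 0.027249; evidence = 0.027249+0.052·0.969 = 0.077637; posterior = 0.351.
Bob: numerator 0.879·0.172 = 0.15119; evidence = 0.15119+0.052·0.828 = 0.19424; posterior = 0.778.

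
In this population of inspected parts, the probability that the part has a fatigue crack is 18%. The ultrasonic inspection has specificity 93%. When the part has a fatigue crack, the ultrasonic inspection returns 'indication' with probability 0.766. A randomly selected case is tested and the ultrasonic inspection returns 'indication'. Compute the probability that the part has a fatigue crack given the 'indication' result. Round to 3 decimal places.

P(H | E) ≈ 0.706

Write H for 'the part has a fatigue crack'. Prior odds H:¬H = 0.18/0.82 = 0.21951. For the 'indication' outcome, the likelihood ratio is 0.766/0.07 = 10.943.
Posterior odds = 0.21951 × 10.943 = 2.4021, so P(H|E) = 2.4021/(1+2.4021) = 0.706.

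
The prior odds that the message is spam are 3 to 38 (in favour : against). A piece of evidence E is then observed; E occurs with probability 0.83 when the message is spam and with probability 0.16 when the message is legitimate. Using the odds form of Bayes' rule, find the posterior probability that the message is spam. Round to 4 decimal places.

Prior odds = 3/38 = 0.078947.
Likelihood ratio for E = 0.83/0.16 = 5.1875.
Posterior odds = prior odds × LR = 0.40954.
Posterior probability = odds/(1+odds) = 0.40954/1.4095 = 0.2905.

Posterior probability ≈ 0.2905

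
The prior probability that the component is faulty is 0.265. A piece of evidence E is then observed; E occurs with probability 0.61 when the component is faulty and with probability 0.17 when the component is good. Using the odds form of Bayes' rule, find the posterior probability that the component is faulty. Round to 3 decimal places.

Prior odds = 0.265/(1−0.265) = 0.36054.
Likelihood ratio for E = 0.61/0.17 = 3.5882.
Posterior odds = prior odds × LR = 1.2937.
Posterior probability = odds/(1+odds) = 1.2937/2.2937 = 0.564.

Posterior probability ≈ 0.564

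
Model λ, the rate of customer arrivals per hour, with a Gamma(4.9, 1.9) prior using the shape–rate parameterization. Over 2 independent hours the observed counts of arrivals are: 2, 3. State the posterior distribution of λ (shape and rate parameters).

Total count ∑xᵢ = 5 over n = 2 hours.
Gamma is conjugate to the Poisson likelihood: posterior is Gamma(shape = 4.9+5 = 9.9, rate = 1.9+2 = 3.9).

Posterior: Gamma(shape=9.9, rate=3.9)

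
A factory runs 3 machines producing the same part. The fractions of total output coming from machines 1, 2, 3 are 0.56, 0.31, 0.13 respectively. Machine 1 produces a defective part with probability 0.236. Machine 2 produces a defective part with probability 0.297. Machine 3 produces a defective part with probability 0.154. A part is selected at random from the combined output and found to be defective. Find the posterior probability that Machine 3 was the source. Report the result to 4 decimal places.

P(defective|M1) = 0.236; P(defective|M2) = 0.297; P(defective|M3) = 0.154.
Prior × likelihood for each source: 0.56·0.236=0.1322, 0.31·0.297=0.09207, 0.13·0.154=0.02002. Summing gives P(defective) = 0.24425.
P(Machine 3 | defective) = 0.02002 / 0.24425 = 0.0820.

Posterior probability ≈ 0.0820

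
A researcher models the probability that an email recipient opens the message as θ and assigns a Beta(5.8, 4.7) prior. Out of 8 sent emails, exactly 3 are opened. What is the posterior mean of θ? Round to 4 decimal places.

The binomial likelihood is conjugate to the Beta prior: with 3 successes and 5 failures, the posterior is Beta(5.8+3, 4.7+5) = Beta(8.8, 9.7).
Posterior mean = α/(α+β) = 8.8/18.5 = 0.4757.

Posterior mean ≈ 0.4757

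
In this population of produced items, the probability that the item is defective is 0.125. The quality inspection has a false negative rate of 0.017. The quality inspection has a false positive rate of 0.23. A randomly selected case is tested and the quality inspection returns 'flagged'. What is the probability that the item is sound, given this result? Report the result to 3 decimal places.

Write H for 'the item is defective'. Prior odds H:¬H = 0.125/0.875 = 0.14286. For the 'flagged' outcome, the likelihood ratio is 0.983/0.23 = 4.2739.
Posterior odds = 0.14286 × 4.2739 = 0.61056, so P(H|E) = 0.61056/(1+0.61056) = 0.379. Then P(¬H|E) = 1 − 0.379 = 0.621.

P(¬H | E) ≈ 0.621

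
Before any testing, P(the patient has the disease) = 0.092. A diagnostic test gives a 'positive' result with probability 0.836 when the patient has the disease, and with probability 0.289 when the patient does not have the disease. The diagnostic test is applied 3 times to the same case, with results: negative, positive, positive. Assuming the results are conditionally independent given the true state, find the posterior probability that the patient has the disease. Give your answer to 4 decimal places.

With H the event that the patient has the disease, the joint likelihood of the observed sequence is P(data|H) = 0.164·0.836·0.836 = 0.11462 and P(data|¬H) = 0.711·0.289·0.289 = 0.059383.
Bayes: P(H|data) = 0.092·0.11462 / (0.092·0.11462 + 0.908·0.059383) = 0.010545/0.064465 = 0.1636.

Posterior P(H) ≈ 0.1636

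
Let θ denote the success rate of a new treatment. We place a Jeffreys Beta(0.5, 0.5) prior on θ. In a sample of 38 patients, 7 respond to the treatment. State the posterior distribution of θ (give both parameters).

Observing 7 successes and 31 failures updates Beta(0.5, 0.5) by adding the success and failure counts to the two shape parameters: α = 0.5+7 = 7.5, β = 0.5+31 = 31.5.

Posterior: Beta(7.5, 31.5)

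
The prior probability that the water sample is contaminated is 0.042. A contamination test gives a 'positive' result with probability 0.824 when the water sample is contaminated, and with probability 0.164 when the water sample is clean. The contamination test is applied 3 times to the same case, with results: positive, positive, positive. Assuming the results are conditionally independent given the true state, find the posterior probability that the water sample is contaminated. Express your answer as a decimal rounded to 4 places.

With H the event that the water sample is contaminated, the joint likelihood of the observed sequence is P(data|H) = 0.824·0.824·0.824 = 0.55948 and P(data|¬H) = 0.164·0.164·0.164 = 0.0044109.
Bayes: P(H|data) = 0.042·0.55948 / (0.042·0.55948 + 0.958·0.0044109) = 0.023498/0.027724 = 0.8476.

Posterior P(H) ≈ 0.8476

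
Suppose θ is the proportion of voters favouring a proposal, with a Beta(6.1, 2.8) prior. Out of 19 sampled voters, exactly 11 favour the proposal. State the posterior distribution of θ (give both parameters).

Observing 11 successes and 8 failures updates Beta(6.1, 2.8) by adding the success and failure counts to the two shape parameters: α = 6.1+11 = 17.1, β = 2.8+8 = 10.8.

Posterior: Beta(17.1, 10.8)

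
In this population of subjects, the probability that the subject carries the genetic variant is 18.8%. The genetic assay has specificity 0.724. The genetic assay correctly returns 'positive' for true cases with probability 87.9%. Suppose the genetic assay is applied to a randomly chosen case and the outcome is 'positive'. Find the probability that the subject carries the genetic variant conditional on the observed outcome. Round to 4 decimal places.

Write H for 'the subject carries the genetic variant'. Prior odds H:¬H = 0.188/0.812 = 0.23153. For the 'positive' outcome, the likelihood ratio is 0.879/0.276 = 3.1848.
Posterior odds = 0.23153 × 3.1848 = 0.73736, so P(H|E) = 0.73736/(1+0.73736) = 0.4244.

P(H | E) ≈ 0.4244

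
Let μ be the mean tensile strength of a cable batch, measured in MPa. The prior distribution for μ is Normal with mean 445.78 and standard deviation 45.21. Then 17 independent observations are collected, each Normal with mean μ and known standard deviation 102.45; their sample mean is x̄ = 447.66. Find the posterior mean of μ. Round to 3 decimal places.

Prior precision 1/τ₀² = 1/45.21² = 0.00048925; data precision n/σ² = 17/102.45² = 0.00161966.
Posterior precision = 0.00048925 + 0.00161966 = 0.00210891.
Posterior mean = (0.00048925·445.78 + 0.00161966·447.66) / 0.00210891 = 447.224.

Posterior mean ≈ 447.224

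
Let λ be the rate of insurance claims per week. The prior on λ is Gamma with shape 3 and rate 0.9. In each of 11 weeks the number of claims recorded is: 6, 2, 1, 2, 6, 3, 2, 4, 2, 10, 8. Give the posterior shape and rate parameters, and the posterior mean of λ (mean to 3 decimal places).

Posterior: Gamma(shape=49, rate=11.9); mean ≈ 4.118

Total count ∑xᵢ = 46 over n = 11 weeks.
Gamma is conjugate to the Poisson likelihood: posterior is Gamma(shape = 3+46 = 49, rate = 0.9+11 = 11.9).
E[λ | data] = 49/11.9 = 4.118.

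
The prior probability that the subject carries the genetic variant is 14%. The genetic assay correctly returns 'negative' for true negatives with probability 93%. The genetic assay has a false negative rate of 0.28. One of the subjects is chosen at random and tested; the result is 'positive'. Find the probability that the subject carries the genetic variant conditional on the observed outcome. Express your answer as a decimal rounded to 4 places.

Let H be the event that the subject carries the genetic variant. P(H) = 0.14, so P(¬H) = 0.86. With E the 'positive' result, P(E|H) = 0.72 and P(E|¬H) = 0.07.
P(E) = 0.72·0.14 + 0.07·0.86 = 0.10080 + 0.060200 = 0.16100.
By Bayes' theorem, P(H|E) = 0.10080 / 0.16100 = 0.6261.

P(H | E) ≈ 0.6261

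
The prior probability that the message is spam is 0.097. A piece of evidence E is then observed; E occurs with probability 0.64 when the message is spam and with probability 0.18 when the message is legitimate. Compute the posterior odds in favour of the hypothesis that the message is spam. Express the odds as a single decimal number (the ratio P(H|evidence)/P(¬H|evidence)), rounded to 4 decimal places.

Posterior odds ≈ 0.3819

Prior odds = 0.097/(1−0.097) = 0.10742.
Likelihood ratio for E = 0.64/0.18 = 3.5556.
Posterior odds = prior odds × LR = 0.38194.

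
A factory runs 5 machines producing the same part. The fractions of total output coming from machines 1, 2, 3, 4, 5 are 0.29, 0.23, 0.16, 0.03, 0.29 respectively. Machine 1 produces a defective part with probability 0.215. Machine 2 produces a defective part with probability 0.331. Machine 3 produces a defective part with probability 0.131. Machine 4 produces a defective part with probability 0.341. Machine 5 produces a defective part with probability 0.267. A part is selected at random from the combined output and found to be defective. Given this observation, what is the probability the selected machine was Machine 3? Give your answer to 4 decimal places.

Posterior probability ≈ 0.0848

P(defective|M1) = 0.215; P(defective|M2) = 0.331; P(defective|M3) = 0.131; P(defective|M4) = 0.341; P(defective|M5) = 0.267.
Prior × likelihood for each source: 0.29·0.215=0.06235, 0.23·0.331=0.07613, 0.16·0.131=0.02096, 0.03·0.341=0.01023, 0.29·0.267=0.07743. Summing gives P(defective) = 0.24710.
P(Machine 3 | defective) = 0.02096 / 0.24710 = 0.0848.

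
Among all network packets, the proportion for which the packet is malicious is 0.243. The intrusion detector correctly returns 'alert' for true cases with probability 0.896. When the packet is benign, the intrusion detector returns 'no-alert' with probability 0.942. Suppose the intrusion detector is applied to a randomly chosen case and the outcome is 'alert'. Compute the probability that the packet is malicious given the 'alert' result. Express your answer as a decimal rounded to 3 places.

Let H be the event that the packet is malicious. P(H) = 0.243, so P(¬H) = 0.757. With E the 'alert' result, P(E|H) = 0.896 and P(E|¬H) = 0.058.
P(E) = 0.896·0.243 + 0.058·0.757 = 0.21773 + 0.043906 = 0.26163.
By Bayes' theorem, P(H|E) = 0.21773 / 0.26163 = 0.832.

P(H | E) ≈ 0.832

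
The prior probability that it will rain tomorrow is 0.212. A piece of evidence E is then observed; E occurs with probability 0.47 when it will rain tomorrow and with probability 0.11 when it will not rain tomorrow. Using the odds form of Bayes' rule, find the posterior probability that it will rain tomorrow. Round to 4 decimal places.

Posterior probability ≈ 0.5348

Prior odds = 0.212/(1−0.212) = 0.26904. In log-odds, ln(0.26904) = -1.3129.
Add log likelihood ratio: ln(4.2727) = 1.4523.
Posterior log-odds = 0.13934, so posterior odds = exp(0.13934) = 1.1495. Converting, P(H|E) = 1.1495/2.1495 = 0.5348.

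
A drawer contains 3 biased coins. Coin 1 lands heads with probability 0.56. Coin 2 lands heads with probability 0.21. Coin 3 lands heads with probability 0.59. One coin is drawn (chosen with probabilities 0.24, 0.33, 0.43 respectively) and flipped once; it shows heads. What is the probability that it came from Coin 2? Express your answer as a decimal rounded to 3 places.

Tabulate prior·likelihood by source: [1] prior 0.24, lik 0.56, product 0.1344; [2] prior 0.33, lik 0.21, product 0.06930; [3] prior 0.43, lik 0.59, product 0.2537.
Normalizing constant = 0.45740; the posterior for Coin 2 is its product over the sum, 0.06930/0.45740 = 0.152.

Posterior probability ≈ 0.152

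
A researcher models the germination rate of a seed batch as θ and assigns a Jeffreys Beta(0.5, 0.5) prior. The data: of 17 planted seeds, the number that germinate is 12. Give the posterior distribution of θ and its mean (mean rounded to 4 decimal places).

Posterior: Beta(12.5, 5.5); mean ≈ 0.6944

The binomial likelihood is conjugate to the Beta prior: with 12 successes and 5 failures, the posterior is Beta(0.5+12, 0.5+5) = Beta(12.5, 5.5).
E[θ | data] = 12.5/(12.5+5.5) = 0.6944.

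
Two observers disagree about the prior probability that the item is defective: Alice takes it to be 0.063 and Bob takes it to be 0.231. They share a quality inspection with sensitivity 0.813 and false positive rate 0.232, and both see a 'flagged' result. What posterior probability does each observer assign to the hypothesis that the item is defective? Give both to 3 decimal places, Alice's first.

Alice: 0.191; Bob: 0.513

P('+'|H) = 0.813, P('+'|¬H) = 0.232.
Alice: numerator 0.813·0.063 = 0.051219; evidence = 0.051219+0.232·0.937 = 0.26860; posterior = 0.191.
Bob: numerator 0.813·0.231 = 0.18780; evidence = 0.18780+0.232·0.769 = 0.36621; posterior = 0.513.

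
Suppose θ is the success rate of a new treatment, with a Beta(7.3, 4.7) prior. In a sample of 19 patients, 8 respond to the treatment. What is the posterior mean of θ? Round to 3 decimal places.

Posterior mean ≈ 0.494

Observing 8 successes and 11 failures updates Beta(7.3, 4.7) by adding the success and failure counts to the two shape parameters: α = 7.3+8 = 15.3, β = 4.7+11 = 15.7.
Posterior mean = α/(α+β) = 15.3/31 = 0.494.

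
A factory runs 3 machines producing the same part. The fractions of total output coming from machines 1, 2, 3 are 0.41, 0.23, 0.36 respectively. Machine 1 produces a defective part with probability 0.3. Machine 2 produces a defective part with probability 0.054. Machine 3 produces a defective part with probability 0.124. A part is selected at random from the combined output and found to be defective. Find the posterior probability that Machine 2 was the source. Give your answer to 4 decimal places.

Tabulate prior·likelihood by source: [1] prior 0.41, lik 0.3, product 0.1230; [2] prior 0.23, lik 0.054, product 0.01242; [3] prior 0.36, lik 0.124, product 0.04464.
Normalizing constant = 0.18006; the posterior for Machine 2 is its product over the sum, 0.01242/0.18006 = 0.0690.

Posterior probability ≈ 0.0690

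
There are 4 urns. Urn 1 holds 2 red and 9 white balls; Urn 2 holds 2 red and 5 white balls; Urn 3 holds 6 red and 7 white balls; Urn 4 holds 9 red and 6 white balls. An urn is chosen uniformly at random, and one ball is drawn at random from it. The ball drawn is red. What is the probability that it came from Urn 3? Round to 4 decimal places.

Posterior probability ≈ 0.3018

P(red|Urn 1) = 0.1818; P(red|Urn 2) = 0.2857; P(red|Urn 3) = 0.4615; P(red|Urn 4) = 0.6.
Prior × likelihood for each source: 0.25·0.1818=0.04545, 0.25·0.2857=0.07143, 0.25·0.4615=0.1154, 0.25·0.6=0.1500. Summing gives P(red) = 0.38227.
P(Urn 3 | red) = 0.1154 / 0.38227 = 0.3018.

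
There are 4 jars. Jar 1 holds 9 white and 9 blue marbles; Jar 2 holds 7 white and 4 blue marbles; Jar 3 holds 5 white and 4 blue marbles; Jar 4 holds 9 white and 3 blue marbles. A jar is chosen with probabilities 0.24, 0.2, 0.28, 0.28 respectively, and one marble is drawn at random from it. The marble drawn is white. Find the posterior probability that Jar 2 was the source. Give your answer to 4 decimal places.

P(white|Jar 1) = 0.5; P(white|Jar 2) = 0.6364; P(white|Jar 3) = 0.5556; P(white|Jar 4) = 0.75.
Prior × likelihood for each source: 0.24·0.5=0.1200, 0.2·0.6364=0.1273, 0.28·0.5556=0.1556, 0.28·0.75=0.2100. Summing gives P(white) = 0.61283.
P(Jar 2 | white) = 0.1273 / 0.61283 = 0.2077.

Posterior probability ≈ 0.2077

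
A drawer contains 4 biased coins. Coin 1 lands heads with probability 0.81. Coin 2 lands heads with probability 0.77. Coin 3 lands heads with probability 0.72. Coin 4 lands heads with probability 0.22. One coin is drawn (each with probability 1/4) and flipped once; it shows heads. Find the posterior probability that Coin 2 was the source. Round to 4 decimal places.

P(heads|C1) = 0.81; P(heads|C2) = 0.77; P(heads|C3) = 0.72; P(heads|C4) = 0.22.
Prior × likelihood for each source: 0.25·0.81=0.2025, 0.25·0.77=0.1925, 0.25·0.72=0.1800, 0.25·0.22=0.05500. Summing gives P(heads) = 0.63000.
P(Coin 2 | heads) = 0.1925 / 0.63000 = 0.3056.

Posterior probability ≈ 0.3056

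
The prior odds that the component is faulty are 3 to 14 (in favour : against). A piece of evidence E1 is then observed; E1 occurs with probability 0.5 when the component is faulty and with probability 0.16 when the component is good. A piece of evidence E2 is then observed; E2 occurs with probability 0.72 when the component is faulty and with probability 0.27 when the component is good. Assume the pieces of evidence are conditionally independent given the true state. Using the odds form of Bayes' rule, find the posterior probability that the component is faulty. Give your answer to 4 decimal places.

Prior odds = 3/14 = 0.21429. In log-odds, ln(0.21429) = -1.5404.
Add log likelihood ratios: ln(3.1250) + ln(2.6667) = 2.1203.
Posterior log-odds = 0.57982, so posterior odds = exp(0.57982) = 1.7857. Converting, P(H|E) = 1.7857/2.7857 = 0.6410.

Posterior probability ≈ 0.6410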